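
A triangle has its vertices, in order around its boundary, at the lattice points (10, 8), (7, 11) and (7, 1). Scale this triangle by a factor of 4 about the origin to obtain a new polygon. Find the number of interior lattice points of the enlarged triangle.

213

By the shoelace formula, twice the signed area is |[10·11 − 7·8] + [7·1 − 7·11] + [7·8 − 10·1]| = 30, so the area is 15.
Along each edge there are gcd(|Δx|,|Δy|)+1 lattice points, so counting each shared vertex once the boundary has gcd(3,3) + gcd(0,10) + gcd(3,7) = 3+10+1 = 14.
Scaling by 4 multiplies the area by 4² = 16 (so the new area is 240) and multiplies the boundary lattice-point count by 4, giving 56.
By Pick's theorem, the interior count of the dilated polygon is 240 − 56/2 + 1 = 213.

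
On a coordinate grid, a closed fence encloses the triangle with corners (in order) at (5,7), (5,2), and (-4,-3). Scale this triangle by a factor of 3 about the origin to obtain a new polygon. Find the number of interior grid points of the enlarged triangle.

The shoelace formula gives twice the area as |[5·2 − 5·7] + [5·(-3) − (-4)·2] + [(-4)·7 − 5·(-3)]| = 45, so the area is 45/2.
Along each edge there are gcd(|Δx|,|Δy|)+1 lattice points, so counting each shared vertex once the boundary has gcd(0,5) + gcd(9,5) + gcd(9,10) = 5+1+1 = 7.
Scaling by 3 multiplies the area by 3² = 9 (so the new area is 202.5) and multiplies the boundary lattice-point count by 3, giving 21.
By Pick's theorem, the interior count of the dilated polygon is 202.5 − 21/2 + 1 = 193.

193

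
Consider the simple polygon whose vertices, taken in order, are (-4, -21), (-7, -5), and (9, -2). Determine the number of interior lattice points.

The shoelace formula gives twice the area as |((-4)·(-5) − (-7)·(-21)) + ((-7)·(-2) − 9·(-5)) + (9·(-21) − (-4)·(-2))| = 265, so the area is 265/2.
Along each edge there are gcd(|Δx|,|Δy|)+1 lattice points, so counting each shared vertex once the boundary has gcd(3,16) + gcd(16,3) + gcd(13,19) = 1+1+1 = 3.
Pick's theorem gives I = A − B/2 + 1 = 265/2 − 3/2 + 1 = 132.

132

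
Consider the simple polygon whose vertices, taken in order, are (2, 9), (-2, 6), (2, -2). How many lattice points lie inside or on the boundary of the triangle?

31

Using the shoelace formula, 2A = |[2·6 − (-2)·9] + [(-2)·(-2) − 2·6] + [2·9 − 2·(-2)]| = 44, so the area is 22.
Along each edge there are gcd(|Δx|,|Δy|)+1 lattice points, so counting each shared vertex once the boundary has gcd(4,3) + gcd(4,8) + gcd(0,11) = 1+4+11 = 16.
Pick's theorem gives I = A − B/2 + 1 = 22 − 16/2 + 1 = 15, so the closed region contains I + B = 15 + 16 = 31 lattice points.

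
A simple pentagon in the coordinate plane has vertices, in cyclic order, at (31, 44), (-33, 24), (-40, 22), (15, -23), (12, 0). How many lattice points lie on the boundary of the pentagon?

12

The number of boundary lattice points is Σ gcd(|Δx|,|Δy|) = gcd(64,20) + gcd(7,2) + gcd(55,45) + gcd(3,23) + gcd(19,44) = 4+1+5+1+1 = 12.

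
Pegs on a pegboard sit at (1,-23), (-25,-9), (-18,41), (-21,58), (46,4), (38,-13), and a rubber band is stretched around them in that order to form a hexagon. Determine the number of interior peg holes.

By the shoelace formula, twice the signed area is |[1·(-9) − (-25)·(-23)] + [(-25)·41 − (-18)·(-9)] + [(-18)·58 − (-21)·41] + [(-21)·4 − 46·58] + [46·(-13) − 38·4] + [38·(-23) − 1·(-13)]| = 6317, so the area is 3158.5.
Summing gcd(|Δx|,|Δy|) over the edges gives the boundary count: gcd(26,14) + gcd(7,50) + gcd(3,17) + gcd(67,54) + gcd(8,17) + gcd(37,10) = 2+1+1+1+1+1 = 7.
By Pick's theorem A = I + B/2 − 1, so I = 3158.5 − 7/2 + 1 = 3156.

3156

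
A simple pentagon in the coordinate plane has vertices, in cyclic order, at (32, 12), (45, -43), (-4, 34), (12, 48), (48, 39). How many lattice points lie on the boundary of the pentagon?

Summing gcd(|Δx|,|Δy|) over the edges gives the boundary count: gcd(13,55) + gcd(49,77) + gcd(16,14) + gcd(36,9) + gcd(16,27) = 1+7+2+9+1 = 20.

20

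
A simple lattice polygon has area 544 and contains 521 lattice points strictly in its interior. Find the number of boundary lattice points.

48

Pick's theorem gives A = I + B/2 − 1, so B = 2(A − I + 1) = 2(544 − 521 + 1) = 48.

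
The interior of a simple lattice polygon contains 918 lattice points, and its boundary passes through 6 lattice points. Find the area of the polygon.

Pick's theorem states A = I + B/2 − 1, so A = 918 + 6/2 − 1 = 920.

920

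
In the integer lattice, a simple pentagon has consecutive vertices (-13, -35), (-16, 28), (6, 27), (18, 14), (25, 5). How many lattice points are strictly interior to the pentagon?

Using the shoelace formula, 2A = |[(-13)·28 − (-16)·(-35)] + [(-16)·27 − 6·28] + [6·14 − 18·27] + [18·5 − 25·14] + [25·(-35) − (-13)·5]| = 2996, so the area is 1498.
Summing gcd(|Δx|,|Δy|) over the edges gives the boundary count: gcd(3,63) + gcd(22,1) + gcd(12,13) + gcd(7,9) + gcd(38,40) = 3+1+1+1+2 = 8.
By Pick's theorem A = I + B/2 − 1, so I = 1498 − 8/2 + 1 = 1495.

1495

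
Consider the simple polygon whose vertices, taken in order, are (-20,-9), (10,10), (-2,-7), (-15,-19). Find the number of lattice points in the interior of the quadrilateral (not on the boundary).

233

The shoelace formula gives twice the area as |[(-20)·10 − 10·(-9)] + [10·(-7) − (-2)·10] + [(-2)·(-19) − (-15)·(-7)] + [(-15)·(-9) − (-20)·(-19)]| = 472, so the area is 236.
Along each edge there are gcd(|Δx|,|Δy|)+1 lattice points, so counting each shared vertex once the boundary has gcd(30,19) + gcd(12,17) + gcd(13,12) + gcd(5,10) = 1+1+1+5 = 8.
Pick's theorem gives I = A − B/2 + 1 = 236 − 8/2 + 1 = 233.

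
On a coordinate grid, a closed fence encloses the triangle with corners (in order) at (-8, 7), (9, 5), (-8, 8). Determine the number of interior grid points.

8

Using the shoelace formula, 2A = |[(-8)·5 − 9·7] + [9·8 − (-8)·5] + [(-8)·7 − (-8)·8]| = 17, so the area is 17/2.
Summing gcd(|Δx|,|Δy|) over the edges gives the boundary count: gcd(17,2) + gcd(17,3) + gcd(0,1) = 1+1+1 = 3.
By Pick's theorem A = I + B/2 − 1, so I = 17/2 − 3/2 + 1 = 8.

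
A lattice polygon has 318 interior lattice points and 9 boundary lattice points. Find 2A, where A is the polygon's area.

643

By Pick's theorem, A = I + B/2 − 1 = 318 + 9/2 − 1 = 643/2.
Hence 2A = 643.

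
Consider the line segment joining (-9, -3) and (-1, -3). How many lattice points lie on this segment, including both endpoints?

9

The number of lattice points on a segment between lattice points is gcd(|Δx|,|Δy|) + 1 = gcd(8,0) + 1 = 8 + 1 = 9.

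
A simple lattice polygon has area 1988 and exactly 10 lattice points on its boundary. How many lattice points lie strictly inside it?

Pick's theorem A = I + B/2 − 1 rearranges to I = A − B/2 + 1 = 1988 − 10/2 + 1 = 1984.

1984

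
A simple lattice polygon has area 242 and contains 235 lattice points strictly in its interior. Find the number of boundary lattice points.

Pick's theorem gives A = I + B/2 − 1, so B = 2(A − I + 1) = 2(242 − 235 + 1) = 16.

16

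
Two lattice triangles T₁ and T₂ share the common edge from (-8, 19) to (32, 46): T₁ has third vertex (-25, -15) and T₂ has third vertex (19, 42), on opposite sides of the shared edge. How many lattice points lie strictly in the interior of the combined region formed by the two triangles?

The union is the simple quadrilateral with vertices (-8, 19), (-25, -15), (32, 46), (19, 42) in order.
The shoelace formula gives twice the area as |((-8)·(-15) − (-25)·19) + ((-25)·46 − 32·(-15)) + (32·42 − 19·46) + (19·19 − (-8)·42)| = 1092, so the area is 546.
Along each edge there are gcd(|Δx|,|Δy|)+1 lattice points, so counting each shared vertex once the boundary has gcd(17,34) + gcd(57,61) + gcd(13,4) + gcd(27,23) = 17+1+1+1 = 20.
By Pick's theorem I = A − B/2 + 1 = 546 − 20/2 + 1 = 537.

537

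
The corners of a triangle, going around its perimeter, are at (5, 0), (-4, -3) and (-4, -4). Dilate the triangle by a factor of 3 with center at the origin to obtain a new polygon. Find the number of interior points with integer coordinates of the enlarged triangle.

By the shoelace formula, twice the signed area is |(5·(-3) − (-4)·0) + ((-4)·(-4) − (-4)·(-3)) + ((-4)·0 − 5·(-4))| = 9, so the area is 9/2.
Summing gcd(|Δx|,|Δy|) over the edges gives the boundary count: gcd(9,3) + gcd(0,1) + gcd(9,4) = 3+1+1 = 5.
Scaling by 3 multiplies the area by 3² = 9 (so the new area is 40.5) and multiplies the boundary lattice-point count by 3, giving 15.
By Pick's theorem, the interior count of the dilated polygon is 40.5 − 15/2 + 1 = 34.

34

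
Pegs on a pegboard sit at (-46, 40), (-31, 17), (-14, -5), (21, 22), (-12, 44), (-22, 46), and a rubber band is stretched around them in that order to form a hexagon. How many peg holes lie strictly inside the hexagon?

1734

Using the shoelace formula, 2A = |((-46)·17 − (-31)·40) + ((-31)·(-5) − (-14)·17) + ((-14)·22 − 21·(-5)) + (21·44 − (-12)·22) + ((-12)·46 − (-22)·44) + ((-22)·40 − (-46)·46)| = 3488, so the area is 1744.
Summing gcd(|Δx|,|Δy|) over the edges gives the boundary count: gcd(15,23) + gcd(17,22) + gcd(35,27) + gcd(33,22) + gcd(10,2) + gcd(24,6) = 1+1+1+11+2+6 = 22.
By Pick's theorem A = I + B/2 − 1, so I = 1744 − 22/2 + 1 = 1734.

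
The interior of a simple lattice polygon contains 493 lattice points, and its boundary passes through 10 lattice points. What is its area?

497

Pick's theorem states A = I + B/2 − 1, so A = 493 + 10/2 − 1 = 497.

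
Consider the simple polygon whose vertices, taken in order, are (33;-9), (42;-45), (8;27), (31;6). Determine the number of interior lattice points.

434

The shoelace formula gives twice the area as |(33·(-45) − 42·(-9)) + (42·27 − 8·(-45)) + (8·6 − 31·27) + (31·(-9) − 33·6)| = 879, so the area is 879/2.
Summing gcd(|Δx|,|Δy|) over the edges gives the boundary count: gcd(9,36) + gcd(34,72) + gcd(23,21) + gcd(2,15) = 9+2+1+1 = 13.
Pick's theorem gives I = A − B/2 + 1 = 879/2 − 13/2 + 1 = 434.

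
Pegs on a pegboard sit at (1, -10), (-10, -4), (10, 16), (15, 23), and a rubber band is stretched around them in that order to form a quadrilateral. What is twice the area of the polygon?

407

The shoelace formula gives twice the area as |(1·(-4) − (-10)·(-10)) + ((-10)·16 − 10·(-4)) + (10·23 − 15·16) + (15·(-10) − 1·23)| = 407, so the area is 407/2.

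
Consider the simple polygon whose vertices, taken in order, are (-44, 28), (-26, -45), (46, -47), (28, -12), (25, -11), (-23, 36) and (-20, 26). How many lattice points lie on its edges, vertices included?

9

Summing gcd(|Δx|,|Δy|) over the edges gives the boundary count: gcd(18,73) + gcd(72,2) + gcd(18,35) + gcd(3,1) + gcd(48,47) + gcd(3,10) + gcd(24,2) = 1+2+1+1+1+1+2 = 9.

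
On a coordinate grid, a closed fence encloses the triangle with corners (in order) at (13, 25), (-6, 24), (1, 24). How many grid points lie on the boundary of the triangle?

The number of boundary lattice points is Σ gcd(|Δx|,|Δy|) = gcd(19,1) + gcd(7,0) + gcd(12,1) = 1+7+1 = 9.

9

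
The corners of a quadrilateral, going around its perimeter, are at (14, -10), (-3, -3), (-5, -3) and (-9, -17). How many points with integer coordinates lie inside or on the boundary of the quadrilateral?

By the shoelace formula, twice the signed area is |[14·(-3) − (-3)·(-10)] + [(-3)·(-3) − (-5)·(-3)] + [(-5)·(-17) − (-9)·(-3)] + [(-9)·(-10) − 14·(-17)]| = 308, so the area is 154.
The number of boundary lattice points is Σ gcd(|Δx|,|Δy|) = gcd(17,7) + gcd(2,0) + gcd(4,14) + gcd(23,7) = 1+2+2+1 = 6.
Pick's theorem gives I = A − B/2 + 1 = 154 − 6/2 + 1 = 152, so the closed region contains I + B = 152 + 6 = 158 lattice points.

158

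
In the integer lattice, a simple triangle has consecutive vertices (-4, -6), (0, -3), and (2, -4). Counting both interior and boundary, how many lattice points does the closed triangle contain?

The shoelace formula gives twice the area as |[(-4)·(-3) − 0·(-6)] + [0·(-4) − 2·(-3)] + [2·(-6) − (-4)·(-4)]| = 10, so the area is 5.
Along each edge there are gcd(|Δx|,|Δy|)+1 lattice points, so counting each shared vertex once the boundary has gcd(4,3) + gcd(2,1) + gcd(6,2) = 1+1+2 = 4.
Pick's theorem gives I = A − B/2 + 1 = 5 − 4/2 + 1 = 4, so the closed region contains I + B = 4 + 4 = 8 lattice points.

8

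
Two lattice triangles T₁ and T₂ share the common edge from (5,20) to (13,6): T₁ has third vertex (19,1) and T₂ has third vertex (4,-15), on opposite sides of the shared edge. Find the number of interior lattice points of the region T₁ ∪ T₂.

The union is the simple quadrilateral with vertices (5,20), (19,1), (13,6), (4,-15) in order.
Using the shoelace formula, 2A = |(5·1 − 19·20) + (19·6 − 13·1) + (13·(-15) − 4·6) + (4·20 − 5·(-15))| = 338, so the area is 169.
Along each edge there are gcd(|Δx|,|Δy|)+1 lattice points, so counting each shared vertex once the boundary has gcd(14,19) + gcd(6,5) + gcd(9,21) + gcd(1,35) = 1+1+3+1 = 6.
By Pick's theorem I = A − B/2 + 1 = 169 − 6/2 + 1 = 167.

167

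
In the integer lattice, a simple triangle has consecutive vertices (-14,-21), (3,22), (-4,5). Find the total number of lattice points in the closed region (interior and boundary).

By the shoelace formula, twice the signed area is |((-14)·22 − 3·(-21)) + (3·5 − (-4)·22) + ((-4)·(-21) − (-14)·5)| = 12, so the area is 6.
The number of boundary lattice points is Σ gcd(|Δx|,|Δy|) = gcd(17,43) + gcd(7,17) + gcd(10,26) = 1+1+2 = 4.
Pick's theorem gives I = A − B/2 + 1 = 6 − 4/2 + 1 = 5, so the closed region contains I + B = 5 + 4 = 9 lattice points.

9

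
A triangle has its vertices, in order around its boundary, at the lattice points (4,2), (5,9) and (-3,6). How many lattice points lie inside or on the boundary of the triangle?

29

By the shoelace formula, twice the signed area is |[4·9 − 5·2] + [5·6 − (-3)·9] + [(-3)·2 − 4·6]| = 53, so the area is 26.5.
Along each edge there are gcd(|Δx|,|Δy|)+1 lattice points, so counting each shared vertex once the boundary has gcd(1,7) + gcd(8,3) + gcd(7,4) = 1+1+1 = 3.
Pick's theorem gives I = A − B/2 + 1 = 26.5 − 3/2 + 1 = 26, so the closed region contains I + B = 26 + 3 = 29 lattice points.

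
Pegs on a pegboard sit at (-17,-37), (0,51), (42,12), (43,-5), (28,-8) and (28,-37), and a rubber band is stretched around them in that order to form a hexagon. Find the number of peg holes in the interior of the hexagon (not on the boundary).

Using the shoelace formula, 2A = |((-17)·51 − 0·(-37)) + (0·12 − 42·51) + (42·(-5) − 43·12) + (43·(-8) − 28·(-5)) + (28·(-37) − 28·(-8)) + (28·(-37) − (-17)·(-37))| = 6416, so the area is 3208.
Along each edge there are gcd(|Δx|,|Δy|)+1 lattice points, so counting each shared vertex once the boundary has gcd(17,88) + gcd(42,39) + gcd(1,17) + gcd(15,3) + gcd(0,29) + gcd(45,0) = 1+3+1+3+29+45 = 82.
Pick's theorem gives I = A − B/2 + 1 = 3208 − 82/2 + 1 = 3168.

3168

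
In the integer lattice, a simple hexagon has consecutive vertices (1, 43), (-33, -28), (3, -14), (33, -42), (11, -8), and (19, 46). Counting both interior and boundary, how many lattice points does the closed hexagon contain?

Using the shoelace formula, 2A = |[1·(-28) − (-33)·43] + [(-33)·(-14) − 3·(-28)] + [3·(-42) − 33·(-14)] + [33·(-8) − 11·(-42)] + [11·46 − 19·(-8)] + [19·43 − 1·46]| = 3900, so the area is 1950.
Along each edge there are gcd(|Δx|,|Δy|)+1 lattice points, so counting each shared vertex once the boundary has gcd(34,71) + gcd(36,14) + gcd(30,28) + gcd(22,34) + gcd(8,54) + gcd(18,3) = 1+2+2+2+2+3 = 12.
Pick's theorem gives I = A − B/2 + 1 = 1950 − 12/2 + 1 = 1945, so the closed region contains I + B = 1945 + 12 = 1957 lattice points.

1957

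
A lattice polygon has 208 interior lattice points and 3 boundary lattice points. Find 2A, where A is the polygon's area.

417

Pick's theorem states A = I + B/2 − 1, so A = 208 + 3/2 − 1 = 417/2.
Hence 2A = 417.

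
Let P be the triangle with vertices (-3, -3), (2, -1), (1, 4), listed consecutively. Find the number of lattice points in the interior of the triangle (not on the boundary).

13

Using the shoelace formula, 2A = |[(-3)·(-1) − 2·(-3)] + [2·4 − 1·(-1)] + [1·(-3) − (-3)·4]| = 27, so the area is 13.5.
The number of boundary lattice points is Σ gcd(|Δx|,|Δy|) = gcd(5,2) + gcd(1,5) + gcd(4,7) = 1+1+1 = 3.
By Pick's theorem A = I + B/2 − 1, so I = 13.5 − 3/2 + 1 = 13.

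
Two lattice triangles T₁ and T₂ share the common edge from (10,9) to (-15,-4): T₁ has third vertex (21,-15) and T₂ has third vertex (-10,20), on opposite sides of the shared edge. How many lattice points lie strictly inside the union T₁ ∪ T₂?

638

The union is the simple quadrilateral with vertices (10,9), (21,-15), (-15,-4), (-10,20) in order.
The shoelace formula gives twice the area as |(10·(-15) − 21·9) + (21·(-4) − (-15)·(-15)) + ((-15)·20 − (-10)·(-4)) + ((-10)·9 − 10·20)| = 1278, so the area is 639.
Along each edge there are gcd(|Δx|,|Δy|)+1 lattice points, so counting each shared vertex once the boundary has gcd(11,24) + gcd(36,11) + gcd(5,24) + gcd(20,11) = 1+1+1+1 = 4.
By Pick's theorem I = A − B/2 + 1 = 639 − 4/2 + 1 = 638.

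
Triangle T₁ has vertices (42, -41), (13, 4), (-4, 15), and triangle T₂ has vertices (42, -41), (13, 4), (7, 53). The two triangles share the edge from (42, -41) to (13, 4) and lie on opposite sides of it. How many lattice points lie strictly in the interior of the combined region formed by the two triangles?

797

The union is the simple quadrilateral with vertices (42, -41), (-4, 15), (13, 4), (7, 53) in order.
The shoelace formula gives twice the area as |[42·15 − (-4)·(-41)] + [(-4)·4 − 13·15] + [13·53 − 7·4] + [7·(-41) − 42·53]| = 1597, so the area is 798.5.
The number of boundary lattice points is Σ gcd(|Δx|,|Δy|) = gcd(46,56) + gcd(17,11) + gcd(6,49) + gcd(35,94) = 2+1+1+1 = 5.
By Pick's theorem I = A − B/2 + 1 = 798.5 − 5/2 + 1 = 797.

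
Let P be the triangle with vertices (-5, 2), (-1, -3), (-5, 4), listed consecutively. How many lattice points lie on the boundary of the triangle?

Along each edge there are gcd(|Δx|,|Δy|)+1 lattice points, so counting each shared vertex once the boundary has gcd(4,5) + gcd(4,7) + gcd(0,2) = 1+1+2 = 4.

4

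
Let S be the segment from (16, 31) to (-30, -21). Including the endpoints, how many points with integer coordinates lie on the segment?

The number of lattice points on a segment between lattice points is gcd(|Δx|,|Δy|) + 1 = gcd(46,52) + 1 = 2 + 1 = 3.

3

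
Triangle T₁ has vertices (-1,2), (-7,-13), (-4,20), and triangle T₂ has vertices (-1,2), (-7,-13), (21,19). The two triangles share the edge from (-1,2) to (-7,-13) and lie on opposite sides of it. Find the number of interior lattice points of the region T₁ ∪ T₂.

The union is the simple quadrilateral with vertices (-1,2), (-4,20), (-7,-13), (21,19) in order.
Using the shoelace formula, 2A = |[(-1)·20 − (-4)·2] + [(-4)·(-13) − (-7)·20] + [(-7)·19 − 21·(-13)] + [21·2 − (-1)·19]| = 381, so the area is 190.5.
The number of boundary lattice points is Σ gcd(|Δx|,|Δy|) = gcd(3,18) + gcd(3,33) + gcd(28,32) + gcd(22,17) = 3+3+4+1 = 11.
By Pick's theorem I = A − B/2 + 1 = 190.5 − 11/2 + 1 = 186.

186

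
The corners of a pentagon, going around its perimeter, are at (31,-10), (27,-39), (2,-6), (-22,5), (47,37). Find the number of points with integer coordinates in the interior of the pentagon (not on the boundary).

1904

By the shoelace formula, twice the signed area is |[31·(-39) − 27·(-10)] + [27·(-6) − 2·(-39)] + [2·5 − (-22)·(-6)] + [(-22)·37 − 47·5] + [47·(-10) − 31·37]| = 3811, so the area is 1905.5.
Summing gcd(|Δx|,|Δy|) over the edges gives the boundary count: gcd(4,29) + gcd(25,33) + gcd(24,11) + gcd(69,32) + gcd(16,47) = 1+1+1+1+1 = 5.
By Pick's theorem A = I + B/2 − 1, so I = 1905.5 − 5/2 + 1 = 1904.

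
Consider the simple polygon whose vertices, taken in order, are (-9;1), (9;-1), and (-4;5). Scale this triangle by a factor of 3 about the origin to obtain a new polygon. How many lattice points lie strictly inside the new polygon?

By the shoelace formula, twice the signed area is |[(-9)·(-1) − 9·1] + [9·5 − (-4)·(-1)] + [(-4)·1 − (-9)·5]| = 82, so the area is 41.
Along each edge there are gcd(|Δx|,|Δy|)+1 lattice points, so counting each shared vertex once the boundary has gcd(18,2) + gcd(13,6) + gcd(5,4) = 2+1+1 = 4.
Scaling by 3 multiplies the area by 3² = 9 (so the new area is 369) and multiplies the boundary lattice-point count by 3, giving 12.
By Pick's theorem, the interior count of the dilated polygon is 369 − 12/2 + 1 = 364.

364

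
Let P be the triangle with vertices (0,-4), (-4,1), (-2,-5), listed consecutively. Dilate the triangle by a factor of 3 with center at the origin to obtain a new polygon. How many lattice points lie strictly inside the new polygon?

By the shoelace formula, twice the signed area is |(0·1 − (-4)·(-4)) + ((-4)·(-5) − (-2)·1) + ((-2)·(-4) − 0·(-5))| = 14, so the area is 7.
Along each edge there are gcd(|Δx|,|Δy|)+1 lattice points, so counting each shared vertex once the boundary has gcd(4,5) + gcd(2,6) + gcd(2,1) = 1+2+1 = 4.
Scaling by 3 multiplies the area by 3² = 9 (so the new area is 63) and multiplies the boundary lattice-point count by 3, giving 12.
By Pick's theorem, the interior count of the dilated polygon is 63 − 12/2 + 1 = 58.

58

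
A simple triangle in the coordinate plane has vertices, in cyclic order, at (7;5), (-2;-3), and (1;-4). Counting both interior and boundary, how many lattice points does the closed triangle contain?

The shoelace formula gives twice the area as |[7·(-3) − (-2)·5] + [(-2)·(-4) − 1·(-3)] + [1·5 − 7·(-4)]| = 33, so the area is 33/2.
The number of boundary lattice points is Σ gcd(|Δx|,|Δy|) = gcd(9,8) + gcd(3,1) + gcd(6,9) = 1+1+3 = 5.
Pick's theorem gives I = A − B/2 + 1 = 33/2 − 5/2 + 1 = 15, so the closed region contains I + B = 15 + 5 = 20 lattice points.

20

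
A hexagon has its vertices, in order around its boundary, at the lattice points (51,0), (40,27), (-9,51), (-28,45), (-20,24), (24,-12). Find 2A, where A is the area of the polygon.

By the shoelace formula, twice the signed area is |[51·27 − 40·0] + [40·51 − (-9)·27] + [(-9)·45 − (-28)·51] + [(-28)·24 − (-20)·45] + [(-20)·(-12) − 24·24] + [24·0 − 51·(-12)]| = 5187, so the area is 5187/2.

5187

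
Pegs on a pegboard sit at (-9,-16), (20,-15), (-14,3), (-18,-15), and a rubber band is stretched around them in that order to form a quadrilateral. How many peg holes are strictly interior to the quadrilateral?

359

By the shoelace formula, twice the signed area is |[(-9)·(-15) − 20·(-16)] + [20·3 − (-14)·(-15)] + [(-14)·(-15) − (-18)·3] + [(-18)·(-16) − (-9)·(-15)]| = 722, so the area is 361.
The number of boundary lattice points is Σ gcd(|Δx|,|Δy|) = gcd(29,1) + gcd(34,18) + gcd(4,18) + gcd(9,1) = 1+2+2+1 = 6.
Pick's theorem gives I = A − B/2 + 1 = 361 − 6/2 + 1 = 359.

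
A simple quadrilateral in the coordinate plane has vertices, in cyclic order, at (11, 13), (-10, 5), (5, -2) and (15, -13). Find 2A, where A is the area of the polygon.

By the shoelace formula, twice the signed area is |[11·5 − (-10)·13] + [(-10)·(-2) − 5·5] + [5·(-13) − 15·(-2)] + [15·13 − 11·(-13)]| = 483, so the area is 483/2.

483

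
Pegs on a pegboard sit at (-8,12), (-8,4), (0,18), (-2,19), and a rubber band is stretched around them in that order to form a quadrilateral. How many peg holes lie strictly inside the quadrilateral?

The shoelace formula gives twice the area as |((-8)·4 − (-8)·12) + ((-8)·18 − 0·4) + (0·19 − (-2)·18) + ((-2)·12 − (-8)·19)| = 84, so the area is 42.
Summing gcd(|Δx|,|Δy|) over the edges gives the boundary count: gcd(0,8) + gcd(8,14) + gcd(2,1) + gcd(6,7) = 8+2+1+1 = 12.
Pick's theorem gives I = A − B/2 + 1 = 42 − 12/2 + 1 = 37.

37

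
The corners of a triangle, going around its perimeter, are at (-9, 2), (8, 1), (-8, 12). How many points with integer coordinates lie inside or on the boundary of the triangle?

88

Using the shoelace formula, 2A = |((-9)·1 − 8·2) + (8·12 − (-8)·1) + ((-8)·2 − (-9)·12)| = 171, so the area is 85.5.
Along each edge there are gcd(|Δx|,|Δy|)+1 lattice points, so counting each shared vertex once the boundary has gcd(17,1) + gcd(16,11) + gcd(1,10) = 1+1+1 = 3.
Pick's theorem gives I = A − B/2 + 1 = 85.5 − 3/2 + 1 = 85, so the closed region contains I + B = 85 + 3 = 88 lattice points.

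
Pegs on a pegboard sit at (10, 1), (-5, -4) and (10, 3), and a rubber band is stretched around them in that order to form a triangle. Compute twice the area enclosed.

The shoelace formula gives twice the area as |(10·(-4) − (-5)·1) + ((-5)·3 − 10·(-4)) + (10·1 − 10·3)| = 30, so the area is 15.

30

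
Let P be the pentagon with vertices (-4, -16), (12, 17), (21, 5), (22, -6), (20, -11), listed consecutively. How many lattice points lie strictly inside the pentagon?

445

Using the shoelace formula, 2A = |[(-4)·17 − 12·(-16)] + [12·5 − 21·17] + [21·(-6) − 22·5] + [22·(-11) − 20·(-6)] + [20·(-16) − (-4)·(-11)]| = 895, so the area is 895/2.
The number of boundary lattice points is Σ gcd(|Δx|,|Δy|) = gcd(16,33) + gcd(9,12) + gcd(1,11) + gcd(2,5) + gcd(24,5) = 1+3+1+1+1 = 7.
Pick's theorem gives I = A − B/2 + 1 = 895/2 − 7/2 + 1 = 445.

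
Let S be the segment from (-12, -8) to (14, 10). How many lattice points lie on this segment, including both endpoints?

The number of lattice points on a segment between lattice points is gcd(|Δx|,|Δy|) + 1 = gcd(26,18) + 1 = 2 + 1 = 3.

3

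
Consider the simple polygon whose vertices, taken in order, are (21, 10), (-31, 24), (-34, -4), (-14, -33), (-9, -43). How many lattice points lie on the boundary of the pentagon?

The number of boundary lattice points is Σ gcd(|Δx|,|Δy|) = gcd(52,14) + gcd(3,28) + gcd(20,29) + gcd(5,10) + gcd(30,53) = 2+1+1+5+1 = 10.

10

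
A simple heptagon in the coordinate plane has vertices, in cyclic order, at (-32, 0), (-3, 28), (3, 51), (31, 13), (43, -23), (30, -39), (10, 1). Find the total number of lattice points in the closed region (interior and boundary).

Using the shoelace formula, 2A = |[(-32)·28 − (-3)·0] + [(-3)·51 − 3·28] + [3·13 − 31·51] + [31·(-23) − 43·13] + [43·(-39) − 30·(-23)] + [30·1 − 10·(-39)] + [10·0 − (-32)·1]| = 4482, so the area is 2241.
Along each edge there are gcd(|Δx|,|Δy|)+1 lattice points, so counting each shared vertex once the boundary has gcd(29,28) + gcd(6,23) + gcd(28,38) + gcd(12,36) + gcd(13,16) + gcd(20,40) + gcd(42,1) = 1+1+2+12+1+20+1 = 38.
Pick's theorem gives I = A − B/2 + 1 = 2241 − 38/2 + 1 = 2223, so the closed region contains I + B = 2223 + 38 = 2261 lattice points.

2261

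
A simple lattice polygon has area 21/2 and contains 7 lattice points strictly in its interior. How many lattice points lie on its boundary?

Pick's theorem gives A = I + B/2 − 1, so B = 2(A − I + 1) = 2(21/2 − 7 + 1) = 9.

9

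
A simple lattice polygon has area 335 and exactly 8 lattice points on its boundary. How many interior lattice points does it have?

From Pick's theorem, I = A − B/2 + 1 = 335 − 8/2 + 1 = 332.

332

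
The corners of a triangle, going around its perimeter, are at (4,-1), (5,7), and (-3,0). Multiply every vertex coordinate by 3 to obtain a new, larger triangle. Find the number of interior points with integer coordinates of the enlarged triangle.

253

By the shoelace formula, twice the signed area is |[4·7 − 5·(-1)] + [5·0 − (-3)·7] + [(-3)·(-1) − 4·0]| = 57, so the area is 28.5.
Along each edge there are gcd(|Δx|,|Δy|)+1 lattice points, so counting each shared vertex once the boundary has gcd(1,8) + gcd(8,7) + gcd(7,1) = 1+1+1 = 3.
Scaling by 3 multiplies the area by 3² = 9 (so the new area is 513/2) and multiplies the boundary lattice-point count by 3, giving 9.
By Pick's theorem, the interior count of the dilated polygon is 513/2 − 9/2 + 1 = 253.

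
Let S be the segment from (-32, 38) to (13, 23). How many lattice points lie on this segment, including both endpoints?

The number of lattice points on a segment between lattice points is gcd(|Δx|,|Δy|) + 1 = gcd(45,15) + 1 = 15 + 1 = 16.

16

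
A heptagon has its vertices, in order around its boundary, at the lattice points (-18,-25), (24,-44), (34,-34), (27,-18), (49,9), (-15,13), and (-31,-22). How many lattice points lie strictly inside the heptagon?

By the shoelace formula, twice the signed area is |[(-18)·(-44) − 24·(-25)] + [24·(-34) − 34·(-44)] + [34·(-18) − 27·(-34)] + [27·9 − 49·(-18)] + [49·13 − (-15)·9] + [(-15)·(-22) − (-31)·13] + [(-31)·(-25) − (-18)·(-22)]| = 5387, so the area is 2693.5.
Summing gcd(|Δx|,|Δy|) over the edges gives the boundary count: gcd(42,19) + gcd(10,10) + gcd(7,16) + gcd(22,27) + gcd(64,4) + gcd(16,35) + gcd(13,3) = 1+10+1+1+4+1+1 = 19.
By Pick's theorem A = I + B/2 − 1, so I = 2693.5 − 19/2 + 1 = 2685.

2685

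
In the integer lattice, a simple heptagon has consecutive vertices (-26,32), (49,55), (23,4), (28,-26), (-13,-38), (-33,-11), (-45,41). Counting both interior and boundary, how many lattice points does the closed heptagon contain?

By the shoelace formula, twice the signed area is |((-26)·55 − 49·32) + (49·4 − 23·55) + (23·(-26) − 28·4) + (28·(-38) − (-13)·(-26)) + ((-13)·(-11) − (-33)·(-38)) + ((-33)·41 − (-45)·(-11)) + ((-45)·32 − (-26)·41)| = 9512, so the area is 4756.
Summing gcd(|Δx|,|Δy|) over the edges gives the boundary count: gcd(75,23) + gcd(26,51) + gcd(5,30) + gcd(41,12) + gcd(20,27) + gcd(12,52) + gcd(19,9) = 1+1+5+1+1+4+1 = 14.
Pick's theorem gives I = A − B/2 + 1 = 4756 − 14/2 + 1 = 4750, so the closed region contains I + B = 4750 + 14 = 4764 lattice points.

4764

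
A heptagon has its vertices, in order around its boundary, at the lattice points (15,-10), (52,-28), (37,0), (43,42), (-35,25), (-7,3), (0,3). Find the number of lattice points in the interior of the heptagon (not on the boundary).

2611

The shoelace formula gives twice the area as |(15·(-28) − 52·(-10)) + (52·0 − 37·(-28)) + (37·42 − 43·0) + (43·25 − (-35)·42) + ((-35)·3 − (-7)·25) + ((-7)·3 − 0·3) + (0·(-10) − 15·3)| = 5239, so the area is 5239/2.
Along each edge there are gcd(|Δx|,|Δy|)+1 lattice points, so counting each shared vertex once the boundary has gcd(37,18) + gcd(15,28) + gcd(6,42) + gcd(78,17) + gcd(28,22) + gcd(7,0) + gcd(15,13) = 1+1+6+1+2+7+1 = 19.
Pick's theorem gives I = A − B/2 + 1 = 5239/2 − 19/2 + 1 = 2611.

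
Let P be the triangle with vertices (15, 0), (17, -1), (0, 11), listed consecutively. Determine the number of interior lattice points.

3

Using the shoelace formula, 2A = |[15·(-1) − 17·0] + [17·11 − 0·(-1)] + [0·0 − 15·11]| = 7, so the area is 7/2.
The number of boundary lattice points is Σ gcd(|Δx|,|Δy|) = gcd(2,1) + gcd(17,12) + gcd(15,11) = 1+1+1 = 3.
Pick's theorem gives I = A − B/2 + 1 = 7/2 − 3/2 + 1 = 3.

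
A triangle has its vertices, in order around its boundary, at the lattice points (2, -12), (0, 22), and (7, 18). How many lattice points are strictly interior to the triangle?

112

By the shoelace formula, twice the signed area is |(2·22 − 0·(-12)) + (0·18 − 7·22) + (7·(-12) − 2·18)| = 230, so the area is 115.
Summing gcd(|Δx|,|Δy|) over the edges gives the boundary count: gcd(2,34) + gcd(7,4) + gcd(5,30) = 2+1+5 = 8.
By Pick's theorem A = I + B/2 − 1, so I = 115 − 8/2 + 1 = 112.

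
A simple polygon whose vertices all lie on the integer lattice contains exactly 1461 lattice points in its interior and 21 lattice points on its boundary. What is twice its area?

Pick's theorem states A = I + B/2 − 1, so A = 1461 + 21/2 − 1 = 2941/2.
Hence 2A = 2941.

2941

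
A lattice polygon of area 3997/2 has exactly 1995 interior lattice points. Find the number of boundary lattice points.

9

Pick's theorem gives A = I + B/2 − 1, so B = 2(A − I + 1) = 2(3997/2 − 1995 + 1) = 9.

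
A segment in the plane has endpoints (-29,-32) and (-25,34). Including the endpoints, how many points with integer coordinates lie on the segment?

The number of lattice points on a segment between lattice points is gcd(|Δx|,|Δy|) + 1 = gcd(4,66) + 1 = 2 + 1 = 3.

3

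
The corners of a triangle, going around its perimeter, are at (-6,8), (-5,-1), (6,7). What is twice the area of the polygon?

107

The shoelace formula gives twice the area as |[(-6)·(-1) − (-5)·8] + [(-5)·7 − 6·(-1)] + [6·8 − (-6)·7]| = 107, so the area is 107/2.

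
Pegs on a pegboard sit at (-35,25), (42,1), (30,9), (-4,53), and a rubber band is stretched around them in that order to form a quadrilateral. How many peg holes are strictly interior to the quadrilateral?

The shoelace formula gives twice the area as |[(-35)·1 − 42·25] + [42·9 − 30·1] + [30·53 − (-4)·9] + [(-4)·25 − (-35)·53]| = 2644, so the area is 1322.
Along each edge there are gcd(|Δx|,|Δy|)+1 lattice points, so counting each shared vertex once the boundary has gcd(77,24) + gcd(12,8) + gcd(34,44) + gcd(31,28) = 1+4+2+1 = 8.
By Pick's theorem A = I + B/2 − 1, so I = 1322 − 8/2 + 1 = 1319.

1319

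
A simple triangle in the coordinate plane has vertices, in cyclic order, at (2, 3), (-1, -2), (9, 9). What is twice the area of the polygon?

17

By the shoelace formula, twice the signed area is |(2·(-2) − (-1)·3) + ((-1)·9 − 9·(-2)) + (9·3 − 2·9)| = 17, so the area is 17/2.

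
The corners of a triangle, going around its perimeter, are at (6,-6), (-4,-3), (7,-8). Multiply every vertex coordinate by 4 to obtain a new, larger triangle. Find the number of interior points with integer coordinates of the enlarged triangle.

131

By the shoelace formula, twice the signed area is |(6·(-3) − (-4)·(-6)) + ((-4)·(-8) − 7·(-3)) + (7·(-6) − 6·(-8))| = 17, so the area is 8.5.
Summing gcd(|Δx|,|Δy|) over the edges gives the boundary count: gcd(10,3) + gcd(11,5) + gcd(1,2) = 1+1+1 = 3.
Scaling by 4 multiplies the area by 4² = 16 (so the new area is 136) and multiplies the boundary lattice-point count by 4, giving 12.
By Pick's theorem, the interior count of the dilated polygon is 136 − 12/2 + 1 = 131.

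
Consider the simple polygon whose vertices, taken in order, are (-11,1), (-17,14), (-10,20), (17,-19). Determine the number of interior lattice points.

The shoelace formula gives twice the area as |[(-11)·14 − (-17)·1] + [(-17)·20 − (-10)·14] + [(-10)·(-19) − 17·20] + [17·1 − (-11)·(-19)]| = 679, so the area is 339.5.
Along each edge there are gcd(|Δx|,|Δy|)+1 lattice points, so counting each shared vertex once the boundary has gcd(6,13) + gcd(7,6) + gcd(27,39) + gcd(28,20) = 1+1+3+4 = 9.
Pick's theorem gives I = A − B/2 + 1 = 339.5 − 9/2 + 1 = 336.

336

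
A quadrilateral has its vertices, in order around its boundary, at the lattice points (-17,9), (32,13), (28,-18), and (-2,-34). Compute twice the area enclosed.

Using the shoelace formula, 2A = |((-17)·13 − 32·9) + (32·(-18) − 28·13) + (28·(-34) − (-2)·(-18)) + ((-2)·9 − (-17)·(-34))| = 3033, so the area is 3033/2.

3033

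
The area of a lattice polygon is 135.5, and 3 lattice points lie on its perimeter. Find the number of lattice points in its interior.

135

Pick's theorem A = I + B/2 − 1 rearranges to I = A − B/2 + 1 = 135.5 − 3/2 + 1 = 135.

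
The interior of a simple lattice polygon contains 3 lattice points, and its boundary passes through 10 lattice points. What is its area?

By Pick's theorem, A = I + B/2 − 1 = 3 + 10/2 − 1 = 7.

7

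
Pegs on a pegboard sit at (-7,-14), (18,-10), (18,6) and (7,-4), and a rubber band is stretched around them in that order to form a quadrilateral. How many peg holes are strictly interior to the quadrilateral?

Using the shoelace formula, 2A = |((-7)·(-10) − 18·(-14)) + (18·6 − 18·(-10)) + (18·(-4) − 7·6) + (7·(-14) − (-7)·(-4))| = 370, so the area is 185.
The number of boundary lattice points is Σ gcd(|Δx|,|Δy|) = gcd(25,4) + gcd(0,16) + gcd(11,10) + gcd(14,10) = 1+16+1+2 = 20.
By Pick's theorem A = I + B/2 − 1, so I = 185 − 20/2 + 1 = 176.

176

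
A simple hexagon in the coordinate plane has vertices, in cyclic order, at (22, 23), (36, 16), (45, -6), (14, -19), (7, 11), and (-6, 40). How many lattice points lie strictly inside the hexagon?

The shoelace formula gives twice the area as |(22·16 − 36·23) + (36·(-6) − 45·16) + (45·(-19) − 14·(-6)) + (14·11 − 7·(-19)) + (7·40 − (-6)·11) + ((-6)·23 − 22·40)| = 2568, so the area is 1284.
The number of boundary lattice points is Σ gcd(|Δx|,|Δy|) = gcd(14,7) + gcd(9,22) + gcd(31,13) + gcd(7,30) + gcd(13,29) + gcd(28,17) = 7+1+1+1+1+1 = 12.
By Pick's theorem A = I + B/2 − 1, so I = 1284 − 12/2 + 1 = 1279.

1279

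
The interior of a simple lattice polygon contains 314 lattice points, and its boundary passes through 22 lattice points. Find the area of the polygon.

324

By Pick's theorem, A = I + B/2 − 1 = 314 + 22/2 − 1 = 324.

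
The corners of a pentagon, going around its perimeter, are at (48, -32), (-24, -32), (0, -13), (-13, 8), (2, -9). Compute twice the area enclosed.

1692

By the shoelace formula, twice the signed area is |(48·(-32) − (-24)·(-32)) + ((-24)·(-13) − 0·(-32)) + (0·8 − (-13)·(-13)) + ((-13)·(-9) − 2·8) + (2·(-32) − 48·(-9))| = 1692, so the area is 846.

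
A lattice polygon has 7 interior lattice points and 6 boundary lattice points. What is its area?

By Pick's theorem, A = I + B/2 − 1 = 7 + 6/2 − 1 = 9.

9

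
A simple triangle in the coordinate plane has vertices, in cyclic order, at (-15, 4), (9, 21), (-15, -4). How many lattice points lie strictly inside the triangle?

92

Using the shoelace formula, 2A = |((-15)·21 − 9·4) + (9·(-4) − (-15)·21) + ((-15)·4 − (-15)·(-4))| = 192, so the area is 96.
Along each edge there are gcd(|Δx|,|Δy|)+1 lattice points, so counting each shared vertex once the boundary has gcd(24,17) + gcd(24,25) + gcd(0,8) = 1+1+8 = 10.
By Pick's theorem A = I + B/2 − 1, so I = 96 − 10/2 + 1 = 92.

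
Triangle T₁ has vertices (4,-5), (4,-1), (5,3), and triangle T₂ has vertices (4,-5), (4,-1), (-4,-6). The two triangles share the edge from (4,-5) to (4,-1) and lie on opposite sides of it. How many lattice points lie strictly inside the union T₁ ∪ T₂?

17

The union is the simple quadrilateral with vertices (4,-5), (5,3), (4,-1), (-4,-6) in order.
The shoelace formula gives twice the area as |[4·3 − 5·(-5)] + [5·(-1) − 4·3] + [4·(-6) − (-4)·(-1)] + [(-4)·(-5) − 4·(-6)]| = 36, so the area is 18.
Along each edge there are gcd(|Δx|,|Δy|)+1 lattice points, so counting each shared vertex once the boundary has gcd(1,8) + gcd(1,4) + gcd(8,5) + gcd(8,1) = 1+1+1+1 = 4.
By Pick's theorem I = A − B/2 + 1 = 18 − 4/2 + 1 = 17.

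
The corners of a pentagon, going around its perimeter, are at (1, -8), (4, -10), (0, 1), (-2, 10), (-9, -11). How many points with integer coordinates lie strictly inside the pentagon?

107

By the shoelace formula, twice the signed area is |(1·(-10) − 4·(-8)) + (4·1 − 0·(-10)) + (0·10 − (-2)·1) + ((-2)·(-11) − (-9)·10) + ((-9)·(-8) − 1·(-11))| = 223, so the area is 223/2.
Summing gcd(|Δx|,|Δy|) over the edges gives the boundary count: gcd(3,2) + gcd(4,11) + gcd(2,9) + gcd(7,21) + gcd(10,3) = 1+1+1+7+1 = 11.
By Pick's theorem A = I + B/2 − 1, so I = 223/2 − 11/2 + 1 = 107.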